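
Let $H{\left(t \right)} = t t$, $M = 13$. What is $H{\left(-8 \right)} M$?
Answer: $832$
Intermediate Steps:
$H{\left(t \right)} = t^{2}$
$H{\left(-8 \right)} M = \left(-8\right)^{2} \cdot 13 = 64 \cdot 13 = 832$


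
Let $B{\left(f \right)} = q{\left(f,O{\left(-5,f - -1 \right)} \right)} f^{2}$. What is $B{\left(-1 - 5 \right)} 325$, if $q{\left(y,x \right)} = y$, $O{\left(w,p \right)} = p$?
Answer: $-70200$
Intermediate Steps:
$B{\left(f \right)} = f^{3}$ ($B{\left(f \right)} = f f^{2} = f^{3}$)
$B{\left(-1 - 5 \right)} 325 = \left(-1 - 5\right)^{3} \cdot 325 = \left(-6\right)^{3} \cdot 325 = \left(-216\right) 325 = -70200$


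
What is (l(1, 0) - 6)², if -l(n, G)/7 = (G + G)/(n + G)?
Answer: 36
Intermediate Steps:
l(n, G) = -14*G/(G + n) (l(n, G) = -7*(G + G)/(n + G) = -7*2*G/(G + n) = -14*G/(G + n))
(l(1, 0) - 6)² = (-14*0/(0 + 1) - 6)² = (-14*0/1 - 6)² = (-14*0*1 - 6)² = (0 - 6)² = (-6)² = 36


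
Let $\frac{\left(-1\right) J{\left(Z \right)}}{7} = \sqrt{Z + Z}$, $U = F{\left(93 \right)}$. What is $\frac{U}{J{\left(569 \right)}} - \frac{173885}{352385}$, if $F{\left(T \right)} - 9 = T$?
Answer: $- \frac{34777}{70477} - \frac{51 \sqrt{1138}}{3983} \approx -0.9254$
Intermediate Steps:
$F{\left(T \right)} = 9 + T$
$U = 102$ ($U = 9 + 93 = 102$)
$J{\left(Z \right)} = - 7 \sqrt{2} \sqrt{Z}$ ($J{\left(Z \right)} = - 7 \sqrt{Z + Z} = - 7 \sqrt{2 Z} = - 7 \sqrt{2} \sqrt{Z}$)
$\frac{U}{J{\left(569 \right)}} - \frac{173885}{352385} = \frac{102}{\left(-7\right) \sqrt{2} \sqrt{569}} - \frac{173885}{352385} = \frac{102}{\left(-7\right) \sqrt{1138}} - \frac{34777}{70477} = 102 \left(- \frac{\sqrt{1138}}{7966}\right) - \frac{34777}{70477} = - \frac{51 \sqrt{1138}}{3983} - \frac{34777}{70477} = - \frac{34777}{70477} - \frac{51 \sqrt{1138}}{3983}$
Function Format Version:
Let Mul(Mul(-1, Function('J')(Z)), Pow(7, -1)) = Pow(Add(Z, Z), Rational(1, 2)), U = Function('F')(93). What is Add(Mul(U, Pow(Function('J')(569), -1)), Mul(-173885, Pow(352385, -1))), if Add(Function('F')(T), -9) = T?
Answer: Add(Rational(-34777, 70477), Mul(Rational(-51, 3983), Pow(1138, Rational(1, 2)))) ≈ -0.92540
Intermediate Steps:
Function('F')(T) = Add(9, T)
U = 102 (U = Add(9, 93) = 102)
Function('J')(Z) = Mul(-7, Pow(2, Rational(1, 2)), Pow(Z, Rational(1, 2))) (Function('J')(Z) = Mul(-7, Pow(Add(Z, Z), Rational(1, 2))) = Mul(-7, Pow(Mul(2, Z), Rational(1, 2))) = Mul(-7, Mul(Pow(2, Rational(1, 2)), Pow(Z, Rational(1, 2)))) = Mul(-7, Pow(2, Rational(1, 2)), Pow(Z, Rational(1, 2))))
Add(Mul(U, Pow(Function('J')(569), -1)), Mul(-173885, Pow(352385, -1))) = Add(Mul(102, Pow(Mul(-7, Pow(2, Rational(1, 2)), Pow(569, Rational(1, 2))), -1)), Mul(-173885, Pow(352385, -1))) = Add(Mul(102, Pow(Mul(-7, Pow(1138, Rational(1, 2))), -1)), Mul(-173885, Rational(1, 352385))) = Add(Mul(102, Mul(Rational(-1, 7966), Pow(1138, Rational(1, 2)))), Rational(-34777, 70477)) = Add(Mul(Rational(-51, 3983), Pow(1138, Rational(1, 2))), Rational(-34777, 70477)) = Add(Rational(-34777, 70477), Mul(Rational(-51, 3983), Pow(1138, Rational(1, 2))))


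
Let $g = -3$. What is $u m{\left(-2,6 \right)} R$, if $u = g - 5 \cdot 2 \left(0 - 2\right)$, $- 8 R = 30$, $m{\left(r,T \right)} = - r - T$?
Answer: $255$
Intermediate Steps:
$m{\left(r,T \right)} = - T - r$
$R = - \frac{15}{4}$ ($R = \left(- \frac{1}{8}\right) 30 = - \frac{15}{4} \approx -3.75$)
$u = 17$ ($u = -3 - 5 \cdot 2 \left(0 - 2\right) = -3 - 5 \cdot 2 \left(-2\right) = -3 - -20 = -3 + 20 = 17$)
$u m{\left(-2,6 \right)} R = 17 \left(\left(-1\right) 6 - -2\right) \left(- \frac{15}{4}\right) = 17 \left(-6 + 2\right) \left(- \frac{15}{4}\right) = 17 \left(-4\right) \left(- \frac{15}{4}\right) = \left(-68\right) \left(- \frac{15}{4}\right) = 255$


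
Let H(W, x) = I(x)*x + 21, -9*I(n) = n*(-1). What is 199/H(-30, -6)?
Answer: 199/25 ≈ 7.9600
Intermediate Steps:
I(n) = n/9 (I(n) = -n*(-1)/9 = -(-1)*n/9 = n/9)
H(W, x) = 21 + x²/9 (H(W, x) = (x/9)*x + 21 = x²/9 + 21 = 21 + x²/9)
199/H(-30, -6) = 199/(21 + (⅑)*(-6)²) = 199/(21 + (⅑)*36) = 199/(21 + 4) = 199/25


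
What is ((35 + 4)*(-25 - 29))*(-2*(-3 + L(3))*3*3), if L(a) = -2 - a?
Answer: -303264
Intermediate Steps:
((35 + 4)*(-25 - 29))*(-2*(-3 + L(3))*3*3) = ((35 + 4)*(-25 - 29))*(-2*(-3 + (-2 - 1*3))*3*3) = (39*(-54))*(-2*(-3 + (-2 - 3))*3*3) = -2106*(-2*(-3 - 5)*3)*3 = -2106*(-(-16)*3)*3 = -2106*(-2*(-24))*3 = -101088*3 = -2106*144 = -303264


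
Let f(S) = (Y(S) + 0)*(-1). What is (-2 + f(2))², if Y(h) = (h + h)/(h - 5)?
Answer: 4/9 ≈ 0.44444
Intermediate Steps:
Y(h) = 2*h/(-5 + h) (Y(h) = (2*h)/(-5 + h) = 2*h/(-5 + h))
f(S) = -2*S/(-5 + S) (f(S) = (2*S/(-5 + S) + 0)*(-1) = (2*S/(-5 + S))*(-1) = -2*S/(-5 + S))
(-2 + f(2))² = (-2 - 2*2/(-5 + 2))² = (-2 - 2*2/(-3))² = (-2 - 2*2*(-⅓))² = (-2 + 4/3)² = (-⅔)² = 4/9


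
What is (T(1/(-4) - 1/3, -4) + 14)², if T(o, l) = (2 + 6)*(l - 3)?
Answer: 1764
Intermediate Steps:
T(o, l) = -24 + 8*l (T(o, l) = 8*(-3 + l) = -24 + 8*l)
(T(1/(-4) - 1/3, -4) + 14)² = ((-24 + 8*(-4)) + 14)² = ((-24 - 32) + 14)² = (-56 + 14)² = (-42)² = 1764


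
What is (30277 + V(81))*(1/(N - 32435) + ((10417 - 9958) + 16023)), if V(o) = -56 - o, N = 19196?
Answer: 6576704637580/13239 ≈ 4.9677e+8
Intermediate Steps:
(30277 + V(81))*(1/(N - 32435) + ((10417 - 9958) + 16023)) = (30277 + (-56 - 1*81))*(1/(19196 - 32435) + ((10417 - 9958) + 16023)) = (30277 + (-56 - 81))*(1/(-13239) + (459 + 16023)) = (30277 - 137)*(-1/13239 + 16482) = 30140*(218205197/13239) = 6576704637580/13239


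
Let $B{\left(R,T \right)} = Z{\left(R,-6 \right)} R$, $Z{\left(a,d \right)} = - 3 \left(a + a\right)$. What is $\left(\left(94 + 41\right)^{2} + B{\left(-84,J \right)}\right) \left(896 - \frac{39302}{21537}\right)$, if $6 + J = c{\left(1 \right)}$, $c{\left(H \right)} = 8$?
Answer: $- \frac{51591780150}{2393} \approx -2.1559 \cdot 10^{7}$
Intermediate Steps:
$Z{\left(a,d \right)} = - 6 a$ ($Z{\left(a,d \right)} = - 3 \cdot 2 a = - 6 a$)
$J = 2$ ($J = -6 + 8 = 2$)
$B{\left(R,T \right)} = - 6 R^{2}$ ($B{\left(R,T \right)} = - 6 R R = - 6 R^{2}$)
$\left(\left(94 + 41\right)^{2} + B{\left(-84,J \right)}\right) \left(896 - \frac{39302}{21537}\right) = \left(\left(94 + 41\right)^{2} - 6 \left(-84\right)^{2}\right) \left(896 - \frac{39302}{21537}\right) = \left(135^{2} - 42336\right) \left(896 - \frac{39302}{21537}\right) = \left(18225 - 42336\right) \left(896 - \frac{39302}{21537}\right) = \left(-24111\right) \frac{19257850}{21537} = - \frac{51591780150}{2393}$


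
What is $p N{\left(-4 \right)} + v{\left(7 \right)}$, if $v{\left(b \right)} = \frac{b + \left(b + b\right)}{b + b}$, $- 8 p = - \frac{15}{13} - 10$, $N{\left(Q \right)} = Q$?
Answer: $- \frac{53}{13} \approx -4.0769$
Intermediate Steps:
$p = \frac{145}{104}$ ($p = - \frac{- \frac{15}{13} - 10}{8} = \left(- \frac{1}{8}\right) \left(- \frac{145}{13}\right) = \frac{145}{104} \approx 1.3942$)
$v{\left(b \right)} = \frac{3}{2}$ ($v{\left(b \right)} = \frac{b + 2 b}{2 b} = 3 b \frac{1}{2 b} = \frac{3}{2}$)
$p N{\left(-4 \right)} + v{\left(7 \right)} = \frac{145}{104} \left(-4\right) + \frac{3}{2} = - \frac{145}{26} + \frac{3}{2} = - \frac{53}{13}$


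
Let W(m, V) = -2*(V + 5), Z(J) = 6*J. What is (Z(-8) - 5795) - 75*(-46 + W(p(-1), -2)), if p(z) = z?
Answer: -1943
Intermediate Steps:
W(m, V) = -10 - 2*V (W(m, V) = -2*(5 + V) = -10 - 2*V)
(Z(-8) - 5795) - 75*(-46 + W(p(-1), -2)) = (6*(-8) - 5795) - 75*(-46 + (-10 - 2*(-2))) = (-48 - 5795) - 75*(-46 + (-10 + 4)) = -5843 - 75*(-46 - 6) = -5843 - 75*(-52) = -5843 + 3900 = -1943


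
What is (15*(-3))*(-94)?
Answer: 4230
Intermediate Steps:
(15*(-3))*(-94) = -45*(-94) = 4230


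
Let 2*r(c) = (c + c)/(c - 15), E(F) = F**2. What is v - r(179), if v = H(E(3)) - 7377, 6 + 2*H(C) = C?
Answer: -1209761/164 ≈ -7376.6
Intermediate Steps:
H(C) = -3 + C/2
r(c) = c/(-15 + c) (r(c) = ((c + c)/(c - 15))/2 = ((2*c)/(-15 + c))/2 = (2*c/(-15 + c))/2 = c/(-15 + c))
v = -14751/2 (v = (-3 + (1/2)*3**2) - 7377 = (-3 + (1/2)*9) - 7377 = (-3 + 9/2) - 7377 = 3/2 - 7377 = -14751/2 ≈ -7375.5)
v - r(179) = -14751/2 - 179/(-15 + 179) = -14751/2 - 179/164 = -1209761/164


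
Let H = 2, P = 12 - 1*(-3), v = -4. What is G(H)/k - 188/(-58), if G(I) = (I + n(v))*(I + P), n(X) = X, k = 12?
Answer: 71/174 ≈ 0.40805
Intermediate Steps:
P = 15 (P = 12 + 3 = 15)
G(I) = (-4 + I)*(15 + I) (G(I) = (I - 4)*(I + 15) = (-4 + I)*(15 + I))
G(H)/k - 188/(-58) = (-60 + 2² + 11*2)/12 - 188/(-58) = (-60 + 4 + 22)*(1/12) - 188*(-1/58) = -34*1/12 + 94/29 = -17/6 + 94/29 = 71/174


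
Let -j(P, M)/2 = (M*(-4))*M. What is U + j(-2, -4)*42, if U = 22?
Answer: 5398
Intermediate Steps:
j(P, M) = 8*M² (j(P, M) = -2*M*(-4)*M = -2*(-4*M)*M = -(-8)*M² = 8*M²)
U + j(-2, -4)*42 = 22 + (8*(-4)²)*42 = 22 + (8*16)*42 = 22 + 128*42 = 22 + 5376 = 5398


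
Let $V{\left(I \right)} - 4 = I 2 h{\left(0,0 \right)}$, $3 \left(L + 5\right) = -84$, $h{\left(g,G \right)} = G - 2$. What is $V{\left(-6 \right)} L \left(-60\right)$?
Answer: $55440$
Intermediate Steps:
$h{\left(g,G \right)} = -2 + G$
$L = -33$ ($L = -5 + \frac{1}{3} \left(-84\right) = -5 - 28 = -33$)
$V{\left(I \right)} = 4 - 4 I$ ($V{\left(I \right)} = 4 + I 2 \left(-2 + 0\right) = 4 + 2 I \left(-2\right) = 4 - 4 I$)
$V{\left(-6 \right)} L \left(-60\right) = \left(4 - -24\right) \left(-33\right) \left(-60\right) = \left(4 + 24\right) \left(-33\right) \left(-60\right) = 28 \left(-33\right) \left(-60\right) = \left(-924\right) \left(-60\right) = 55440$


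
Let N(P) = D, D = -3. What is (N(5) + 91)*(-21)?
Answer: -1848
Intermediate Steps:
N(P) = -3
(N(5) + 91)*(-21) = (-3 + 91)*(-21) = 88*(-21) = -1848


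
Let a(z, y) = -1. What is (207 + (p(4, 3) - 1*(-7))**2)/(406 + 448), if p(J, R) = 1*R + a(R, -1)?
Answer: 144/427 ≈ 0.33724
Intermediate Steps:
p(J, R) = -1 + R (p(J, R) = 1*R - 1 = R - 1 = -1 + R)
(207 + (p(4, 3) - 1*(-7))**2)/(406 + 448) = (207 + ((-1 + 3) - 1*(-7))**2)/(406 + 448) = (207 + (2 + 7)**2)/854 = (207 + 9**2)*(1/854) = (207 + 81)*(1/854) = 288*(1/854) = 144/427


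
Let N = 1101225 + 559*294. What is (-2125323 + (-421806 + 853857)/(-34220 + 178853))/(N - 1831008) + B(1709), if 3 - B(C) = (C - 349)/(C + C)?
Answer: 296337118980953/46587824000763 ≈ 6.3608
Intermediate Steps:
B(C) = 3 - (-349 + C)/(2*C) (B(C) = 3 - (C - 349)/(C + C) = 3 - (-349 + C)/(2*C))
N = 1265571 (N = 1101225 + 164346 = 1265571)
(-2125323 + (-421806 + 853857)/(-34220 + 178853))/(N - 1831008) + B(1709) = (-2125323 + (-421806 + 853857)/(-34220 + 178853))/(1265571 - 1831008) + (½)*(349 + 5*1709)/1709 = (-2125323 + 432051/144633)/(-565437) + (½)*(1/1709)*(349 + 8545) = (-2125323 + 432051*(1/144633))*(-1/565437) + (½)*(1/1709)*8894 = (-2125323 + 144017/48211)*(-1/565437) + 4447/1709 = -102463803136/48211*(-1/565437) + 4447/1709 = 102463803136/27260283207 + 4447/1709 = 296337118980953/46587824000763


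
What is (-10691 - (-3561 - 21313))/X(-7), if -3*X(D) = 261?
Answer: -14183/87 ≈ -163.02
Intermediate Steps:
X(D) = -87 (X(D) = -⅓*261 = -87)
(-10691 - (-3561 - 21313))/X(-7) = (-10691 - (-3561 - 21313))/(-87) = (-10691 - 1*(-24874))*(-1/87) = (-10691 + 24874)*(-1/87) = 14183*(-1/87) = -14183/87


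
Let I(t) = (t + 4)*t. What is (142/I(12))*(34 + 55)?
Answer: 6319/96 ≈ 65.823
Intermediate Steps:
I(t) = t*(4 + t) (I(t) = (4 + t)*t = t*(4 + t))
(142/I(12))*(34 + 55) = (142/((12*(4 + 12))))*(34 + 55) = (142/((12*16)))*89 = (142/192)*89 = (142*(1/192))*89 = (71/96)*89 = 6319/96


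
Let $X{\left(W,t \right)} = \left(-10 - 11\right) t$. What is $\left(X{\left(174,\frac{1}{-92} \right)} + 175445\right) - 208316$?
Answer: $- \frac{3024111}{92} \approx -32871.0$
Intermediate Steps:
$X{\left(W,t \right)} = - 21 t$
$\left(X{\left(174,\frac{1}{-92} \right)} + 175445\right) - 208316 = \left(- \frac{21}{-92} + 175445\right) - 208316 = \left(\left(-21\right) \left(- \frac{1}{92}\right) + 175445\right) - 208316 = \left(\frac{21}{92} + 175445\right) - 208316 = \frac{16140961}{92} - 208316 = - \frac{3024111}{92}$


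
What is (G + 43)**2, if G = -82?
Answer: 1521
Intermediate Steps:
(G + 43)**2 = (-82 + 43)**2 = (-39)**2 = 1521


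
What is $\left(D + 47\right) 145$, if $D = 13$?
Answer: $8700$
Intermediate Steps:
$\left(D + 47\right) 145 = \left(13 + 47\right) 145 = 60 \cdot 145 = 8700$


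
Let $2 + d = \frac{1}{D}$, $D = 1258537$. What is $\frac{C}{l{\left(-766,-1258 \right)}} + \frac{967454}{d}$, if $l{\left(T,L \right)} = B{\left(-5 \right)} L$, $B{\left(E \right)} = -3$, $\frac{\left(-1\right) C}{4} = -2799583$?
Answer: $- \frac{61715503730884}{128370723} \approx -4.8076 \cdot 10^{5}$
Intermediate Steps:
$C = 11198332$ ($C = \left(-4\right) \left(-2799583\right) = 11198332$)
$d = - \frac{2517073}{1258537}$ ($d = -2 + \frac{1}{1258537} = - \frac{2517073}{1258537} \approx -2.0$)
$l{\left(T,L \right)} = - 3 L$
$\frac{C}{l{\left(-766,-1258 \right)}} + \frac{967454}{d} = \frac{11198332}{\left(-3\right) \left(-1258\right)} + \frac{967454}{- \frac{2517073}{1258537}} = \frac{11198332}{3774} + 967454 \left(- \frac{1258537}{2517073}\right) = 11198332 \cdot \frac{1}{3774} - \frac{1217576654798}{2517073} = \frac{5599166}{1887} - \frac{1217576654798}{2517073} = - \frac{61715503730884}{128370723}$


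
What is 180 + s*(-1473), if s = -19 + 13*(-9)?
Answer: 200508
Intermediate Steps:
s = -136 (s = -19 - 117 = -136)
180 + s*(-1473) = 180 - 136*(-1473) = 180 + 200328 = 200508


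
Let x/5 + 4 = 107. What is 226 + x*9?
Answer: 4861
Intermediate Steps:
x = 515 (x = -20 + 5*107 = -20 + 535 = 515)
226 + x*9 = 226 + 515*9 = 226 + 4635 = 4861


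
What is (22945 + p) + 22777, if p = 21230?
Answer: 66952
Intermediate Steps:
(22945 + p) + 22777 = (22945 + 21230) + 22777 = 44175 + 22777 = 66952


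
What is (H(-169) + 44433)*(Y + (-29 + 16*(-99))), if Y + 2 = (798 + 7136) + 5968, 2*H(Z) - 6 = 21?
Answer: 1092228291/2 ≈ 5.4611e+8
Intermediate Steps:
H(Z) = 27/2 (H(Z) = 3 + (½)*21 = 3 + 21/2 = 27/2)
Y = 13900 (Y = -2 + ((798 + 7136) + 5968) = -2 + (7934 + 5968) = -2 + 13902 = 13900)
(H(-169) + 44433)*(Y + (-29 + 16*(-99))) = (27/2 + 44433)*(13900 + (-29 + 16*(-99))) = 88893*(13900 + (-29 - 1584))/2 = 88893*(13900 - 1613)/2 = (88893/2)*12287 = 1092228291/2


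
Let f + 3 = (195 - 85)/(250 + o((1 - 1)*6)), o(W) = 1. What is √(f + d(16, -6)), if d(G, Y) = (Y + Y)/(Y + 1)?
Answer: I*√254765/1255 ≈ 0.40219*I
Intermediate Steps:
d(G, Y) = 2*Y/(1 + Y) (d(G, Y) = (2*Y)/(1 + Y) = 2*Y/(1 + Y))
f = -643/251 (f = -3 + (195 - 85)/(250 + 1) = -3 + 110/251 = -643/251 ≈ -2.5618)
√(f + d(16, -6)) = √(-643/251 + 2*(-6)/(1 - 6)) = √(-643/251 + 2*(-6)/(-5)) = √(-643/251 + 2*(-6)*(-⅕)) = √(-643/251 + 12/5) = √(-203/1255) = I*√254765/1255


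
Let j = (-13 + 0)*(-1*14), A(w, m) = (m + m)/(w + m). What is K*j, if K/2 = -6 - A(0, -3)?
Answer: -2912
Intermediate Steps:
A(w, m) = 2*m/(m + w) (A(w, m) = (2*m)/(m + w) = 2*m/(m + w))
j = 182 (j = -13*(-14) = 182)
K = -16 (K = 2*(-6 - 2*(-3)/(-3 + 0)) = 2*(-6 - 2*(-3)/(-3)) = 2*(-6 - 2*(-3)*(-1)/3) = 2*(-6 - 1*2) = 2*(-6 - 2) = 2*(-8) = -16)
K*j = -16*182 = -2912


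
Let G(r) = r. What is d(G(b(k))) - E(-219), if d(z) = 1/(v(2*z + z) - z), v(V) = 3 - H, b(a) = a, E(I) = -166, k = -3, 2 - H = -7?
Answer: 497/3 ≈ 165.67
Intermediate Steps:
H = 9 (H = 2 - 1*(-7) = 2 + 7 = 9)
v(V) = -6 (v(V) = 3 - 1*9 = 3 - 9 = -6)
d(z) = 1/(-6 - z)
d(G(b(k))) - E(-219) = -1/(6 - 3) - 1*(-166) = -1/3 + 166 = -1*⅓ + 166 = -⅓ + 166 = 497/3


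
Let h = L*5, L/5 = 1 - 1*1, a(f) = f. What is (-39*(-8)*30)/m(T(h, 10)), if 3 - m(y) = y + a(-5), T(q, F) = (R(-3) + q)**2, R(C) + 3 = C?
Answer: -2340/7 ≈ -334.29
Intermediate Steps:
R(C) = -3 + C
L = 0 (L = 5*(1 - 1*1) = 5*(1 - 1) = 5*0 = 0)
h = 0 (h = 0*5 = 0)
T(q, F) = (-6 + q)**2 (T(q, F) = ((-3 - 3) + q)**2 = (-6 + q)**2)
m(y) = 8 - y (m(y) = 3 - (y - 5) = 3 - (-5 + y) = 3 + (5 - y) = 8 - y)
(-39*(-8)*30)/m(T(h, 10)) = (-39*(-8)*30)/(8 - (-6 + 0)**2) = (312*30)/(8 - 1*(-6)**2) = 9360/(8 - 1*36) = 9360/(8 - 36) = 9360/(-28) = 9360*(-1/28) = -2340/7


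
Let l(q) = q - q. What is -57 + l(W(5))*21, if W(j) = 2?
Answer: -57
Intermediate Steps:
l(q) = 0
-57 + l(W(5))*21 = -57 + 0*21 = -57 + 0 = -57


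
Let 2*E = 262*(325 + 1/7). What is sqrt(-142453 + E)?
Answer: I*sqrt(4893105)/7 ≈ 316.01*I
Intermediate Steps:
E = 298156/7 (E = (262*(325 + 1/7))/2 = (262*(2276/7))/2 = (1/2)*(596312/7) = 298156/7 ≈ 42594.)
sqrt(-142453 + E) = sqrt(-142453 + 298156/7) = sqrt(-699015/7) = I*sqrt(4893105)/7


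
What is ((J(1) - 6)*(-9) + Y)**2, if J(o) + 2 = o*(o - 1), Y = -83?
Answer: 121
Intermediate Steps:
J(o) = -2 + o*(-1 + o) (J(o) = -2 + o*(o - 1) = -2 + o*(-1 + o))
((J(1) - 6)*(-9) + Y)**2 = (((-2 + 1**2 - 1*1) - 6)*(-9) - 83)**2 = (((-2 + 1 - 1) - 6)*(-9) - 83)**2 = ((-2 - 6)*(-9) - 83)**2 = (-8*(-9) - 83)**2 = (72 - 83)**2 = (-11)**2 = 121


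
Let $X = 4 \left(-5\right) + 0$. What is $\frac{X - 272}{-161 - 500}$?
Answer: $\frac{292}{661} \approx 0.44175$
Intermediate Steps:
$X = -20$ ($X = -20 + 0 = -20$)
$\frac{X - 272}{-161 - 500} = \frac{-20 - 272}{-161 - 500} = - \frac{292}{-661} = \left(-292\right) \left(- \frac{1}{661}\right) = \frac{292}{661}$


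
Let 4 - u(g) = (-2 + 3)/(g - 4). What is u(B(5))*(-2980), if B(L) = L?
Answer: -8940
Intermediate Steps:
u(g) = 4 - 1/(-4 + g) (u(g) = 4 - (-2 + 3)/(g - 4) = 4 - 1/(-4 + g))
u(B(5))*(-2980) = ((-17 + 4*5)/(-4 + 5))*(-2980) = ((-17 + 20)/1)*(-2980) = (1*3)*(-2980) = 3*(-2980) = -8940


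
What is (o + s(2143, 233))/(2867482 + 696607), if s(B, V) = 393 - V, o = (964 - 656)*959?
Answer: 295532/3564089 ≈ 0.082919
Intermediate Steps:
o = 295372 (o = 308*959 = 295372)
(o + s(2143, 233))/(2867482 + 696607) = (295372 + (393 - 1*233))/(2867482 + 696607) = (295372 + (393 - 233))/3564089 = (295372 + 160)*(1/3564089) = 295532*(1/3564089) = 295532/3564089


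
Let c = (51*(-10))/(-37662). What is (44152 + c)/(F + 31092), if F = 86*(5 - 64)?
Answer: 277142189/163314986 ≈ 1.6970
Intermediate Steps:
c = 85/6277 (c = -510*(-1/37662) = 85/6277 ≈ 0.013542)
F = -5074 (F = 86*(-59) = -5074)
(44152 + c)/(F + 31092) = (44152 + 85/6277)/(-5074 + 31092) = (277142189/6277)/26018 = (277142189/6277)*(1/26018) = 277142189/163314986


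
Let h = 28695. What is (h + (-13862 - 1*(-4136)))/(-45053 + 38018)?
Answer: -6323/2345 ≈ -2.6964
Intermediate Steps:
(h + (-13862 - 1*(-4136)))/(-45053 + 38018) = (28695 + (-13862 - 1*(-4136)))/(-45053 + 38018) = (28695 + (-13862 + 4136))/(-7035) = (28695 - 9726)*(-1/7035) = 18969*(-1/7035) = -6323/2345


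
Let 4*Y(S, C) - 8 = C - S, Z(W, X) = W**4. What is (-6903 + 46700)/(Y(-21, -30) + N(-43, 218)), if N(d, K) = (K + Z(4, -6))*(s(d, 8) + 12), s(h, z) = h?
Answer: -159188/58777 ≈ -2.7083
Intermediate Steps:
N(d, K) = (12 + d)*(256 + K) (N(d, K) = (K + 4**4)*(d + 12) = (K + 256)*(12 + d) = (256 + K)*(12 + d) = (12 + d)*(256 + K))
Y(S, C) = 2 - S/4 + C/4 (Y(S, C) = 2 + (C - S)/4 = 2 + (-S/4 + C/4) = 2 - S/4 + C/4)
(-6903 + 46700)/(Y(-21, -30) + N(-43, 218)) = (-6903 + 46700)/((2 - 1/4*(-21) + (1/4)*(-30)) + (3072 + 12*218 + 256*(-43) + 218*(-43))) = 39797/((2 + 21/4 - 15/2) + (3072 + 2616 - 11008 - 9374)) = 39797/(-1/4 - 14694) = 39797/(-58777/4) = 39797*(-4/58777) = -159188/58777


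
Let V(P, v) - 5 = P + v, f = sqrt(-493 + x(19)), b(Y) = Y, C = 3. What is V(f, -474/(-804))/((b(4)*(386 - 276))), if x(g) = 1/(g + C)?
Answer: 749/58960 + 3*I*sqrt(26510)/9680 ≈ 0.012704 + 0.05046*I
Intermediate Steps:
x(g) = 1/(3 + g) (x(g) = 1/(g + 3) = 1/(3 + g))
f = 3*I*sqrt(26510)/22 (f = sqrt(-493 + 1/(3 + 19)) = sqrt(-493 + 1/22) = sqrt(-10845/22) = 3*I*sqrt(26510)/22 ≈ 22.203*I)
V(P, v) = 5 + P + v (V(P, v) = 5 + (P + v) = 5 + P + v)
V(f, -474/(-804))/((b(4)*(386 - 276))) = (5 + 3*I*sqrt(26510)/22 - 474/(-804))/((4*(386 - 276))) = (5 + 3*I*sqrt(26510)/22 - 474*(-1/804))/((4*110)) = (5 + 3*I*sqrt(26510)/22 + 79/134)/440 = (749/134 + 3*I*sqrt(26510)/22)*(1/440) = 749/58960 + 3*I*sqrt(26510)/9680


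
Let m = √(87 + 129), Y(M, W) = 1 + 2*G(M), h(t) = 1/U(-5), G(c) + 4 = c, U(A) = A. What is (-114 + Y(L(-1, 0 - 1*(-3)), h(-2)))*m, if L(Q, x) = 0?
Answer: -726*√6 ≈ -1778.3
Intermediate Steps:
G(c) = -4 + c
h(t) = -⅕ (h(t) = 1/(-5) = -⅕)
Y(M, W) = -7 + 2*M (Y(M, W) = 1 + 2*(-4 + M) = 1 + (-8 + 2*M) = -7 + 2*M)
m = 6*√6 (m = √216 = 6*√6 ≈ 14.697)
(-114 + Y(L(-1, 0 - 1*(-3)), h(-2)))*m = (-114 + (-7 + 2*0))*(6*√6) = (-114 + (-7 + 0))*(6*√6) = (-114 - 7)*(6*√6) = -726*√6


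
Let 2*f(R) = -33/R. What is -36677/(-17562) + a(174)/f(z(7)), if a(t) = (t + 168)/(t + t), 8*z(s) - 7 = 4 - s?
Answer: 5766562/2801139 ≈ 2.0586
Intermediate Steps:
z(s) = 11/8 - s/8 (z(s) = 7/8 + (4 - s)/8 = 7/8 + (½ - s/8) = 11/8 - s/8)
f(R) = -33/(2*R) (f(R) = (-33/R)/2 = -33/(2*R))
a(t) = (168 + t)/(2*t) (a(t) = (168 + t)/((2*t)) = (168 + t)*(1/(2*t)) = (168 + t)/(2*t))
-36677/(-17562) + a(174)/f(z(7)) = -36677/(-17562) + ((½)*(168 + 174)/174)/((-33/(2*(11/8 - ⅛*7)))) = -36677*(-1/17562) + ((½)*(1/174)*342)/((-33/(2*(11/8 - 7/8)))) = 36677/17562 + 57/(58*((-33/(2*½)))) = 36677/17562 + 57/(58*((-33/2*2))) = 36677/17562 + (57/58)/(-33) = 36677/17562 + (57/58)*(-1/33) = 36677/17562 - 19/638 = 5766562/2801139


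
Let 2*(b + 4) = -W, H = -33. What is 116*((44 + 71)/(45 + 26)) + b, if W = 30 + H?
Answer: 26325/142 ≈ 185.39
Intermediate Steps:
W = -3 (W = 30 - 33 = -3)
b = -5/2 (b = -4 + (-1*(-3))/2 = -4 + (1/2)*3 = -4 + 3/2 = -5/2 ≈ -2.5000)
116*((44 + 71)/(45 + 26)) + b = 116*((44 + 71)/(45 + 26)) - 5/2 = 116*(115/71) - 5/2 = 13340/71 - 5/2 = 26325/142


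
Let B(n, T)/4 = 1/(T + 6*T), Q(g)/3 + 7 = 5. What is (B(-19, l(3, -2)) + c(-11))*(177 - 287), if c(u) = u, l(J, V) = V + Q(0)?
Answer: 8525/7 ≈ 1217.9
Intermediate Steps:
Q(g) = -6 (Q(g) = -21 + 3*5 = -21 + 15 = -6)
l(J, V) = -6 + V (l(J, V) = V - 6 = -6 + V)
B(n, T) = 4/(7*T) (B(n, T) = 4/(T + 6*T) = 4/((7*T)) = 4*(1/(7*T)) = 4/(7*T))
(B(-19, l(3, -2)) + c(-11))*(177 - 287) = (4/(7*(-6 - 2)) - 11)*(177 - 287) = ((4/7)/(-8) - 11)*(-110) = ((4/7)*(-⅛) - 11)*(-110) = (-1/14 - 11)*(-110) = -155/14*(-110) = 8525/7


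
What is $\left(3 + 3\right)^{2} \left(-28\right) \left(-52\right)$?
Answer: $52416$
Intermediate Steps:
$\left(3 + 3\right)^{2} \left(-28\right) \left(-52\right) = 6^{2} \left(-28\right) \left(-52\right) = 36 \left(-28\right) \left(-52\right) = \left(-1008\right) \left(-52\right) = 52416$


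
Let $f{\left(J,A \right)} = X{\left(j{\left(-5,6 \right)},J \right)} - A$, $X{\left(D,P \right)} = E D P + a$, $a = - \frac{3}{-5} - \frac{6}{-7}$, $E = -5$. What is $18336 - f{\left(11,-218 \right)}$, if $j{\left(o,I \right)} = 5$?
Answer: $\frac{643704}{35} \approx 18392.0$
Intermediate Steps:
$a = \frac{51}{35}$ ($a = \left(-3\right) \left(- \frac{1}{5}\right) - - \frac{6}{7} = \frac{3}{5} + \frac{6}{7} = \frac{51}{35} \approx 1.4571$)
$X{\left(D,P \right)} = \frac{51}{35} - 5 D P$ ($X{\left(D,P \right)} = - 5 D P + \frac{51}{35} = \frac{51}{35} - 5 D P$)
$f{\left(J,A \right)} = \frac{51}{35} - A - 25 J$ ($f{\left(J,A \right)} = \left(\frac{51}{35} - 25 J\right) - A = \frac{51}{35} - A - 25 J$)
$18336 - f{\left(11,-218 \right)} = 18336 - \left(\frac{51}{35} - -218 - 275\right) = 18336 - \left(\frac{51}{35} + 218 - 275\right) = 18336 - - \frac{1944}{35} = 18336 + \frac{1944}{35} = \frac{643704}{35}$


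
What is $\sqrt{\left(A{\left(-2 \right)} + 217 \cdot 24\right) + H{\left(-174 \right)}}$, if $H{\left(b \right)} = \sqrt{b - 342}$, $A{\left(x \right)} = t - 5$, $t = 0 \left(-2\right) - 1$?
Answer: $\sqrt{5202 + 2 i \sqrt{129}} \approx 72.125 + 0.1575 i$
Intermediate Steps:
$t = -1$ ($t = 0 - 1 = -1$)
$A{\left(x \right)} = -6$ ($A{\left(x \right)} = -1 - 5 = -6$)
$H{\left(b \right)} = \sqrt{-342 + b}$
$\sqrt{\left(A{\left(-2 \right)} + 217 \cdot 24\right) + H{\left(-174 \right)}} = \sqrt{\left(-6 + 217 \cdot 24\right) + \sqrt{-342 - 174}} = \sqrt{\left(-6 + 5208\right) + \sqrt{-516}} = \sqrt{5202 + 2 i \sqrt{129}}$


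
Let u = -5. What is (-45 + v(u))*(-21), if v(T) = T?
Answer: 1050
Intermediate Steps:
(-45 + v(u))*(-21) = (-45 - 5)*(-21) = -50*(-21) = 1050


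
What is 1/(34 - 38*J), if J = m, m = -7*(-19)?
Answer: -1/5020 ≈ -0.00019920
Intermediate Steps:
m = 133
J = 133
1/(34 - 38*J) = 1/(34 - 38*133) = 1/(34 - 5054) = 1/(-5020) = -1/5020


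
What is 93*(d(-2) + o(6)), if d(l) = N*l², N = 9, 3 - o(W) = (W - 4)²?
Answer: 3255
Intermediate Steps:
o(W) = 3 - (-4 + W)² (o(W) = 3 - (W - 4)² = 3 - (-4 + W)²)
d(l) = 9*l²
93*(d(-2) + o(6)) = 93*(9*(-2)² + (3 - (-4 + 6)²)) = 93*(9*4 + (3 - 1*2²)) = 93*(36 + (3 - 1*4)) = 93*(36 + (3 - 4)) = 93*(36 - 1) = 93*35 = 3255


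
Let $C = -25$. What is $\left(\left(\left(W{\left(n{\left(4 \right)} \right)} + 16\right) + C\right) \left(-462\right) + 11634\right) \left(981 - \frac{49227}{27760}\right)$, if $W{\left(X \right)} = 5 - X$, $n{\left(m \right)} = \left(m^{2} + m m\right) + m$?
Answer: $\frac{409299444981}{13880} \approx 2.9488 \cdot 10^{7}$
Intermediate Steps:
$n{\left(m \right)} = m + 2 m^{2}$ ($n{\left(m \right)} = \left(m^{2} + m^{2}\right) + m = 2 m^{2} + m = m + 2 m^{2}$)
$\left(\left(\left(W{\left(n{\left(4 \right)} \right)} + 16\right) + C\right) \left(-462\right) + 11634\right) \left(981 - \frac{49227}{27760}\right) = \left(\left(\left(\left(5 - 4 \left(1 + 2 \cdot 4\right)\right) + 16\right) - 25\right) \left(-462\right) + 11634\right) \left(981 - \frac{49227}{27760}\right) = \left(\left(\left(\left(5 - 4 \left(1 + 8\right)\right) + 16\right) - 25\right) \left(-462\right) + 11634\right) \left(981 - \frac{49227}{27760}\right) = \left(\left(\left(\left(5 - 4 \cdot 9\right) + 16\right) - 25\right) \left(-462\right) + 11634\right) \left(981 - \frac{49227}{27760}\right) = \left(\left(\left(\left(5 - 36\right) + 16\right) - 25\right) \left(-462\right) + 11634\right) \frac{27183333}{27760} = \left(\left(\left(-31 + 16\right) - 25\right) \left(-462\right) + 11634\right) \frac{27183333}{27760} = \left(\left(-15 - 25\right) \left(-462\right) + 11634\right) \frac{27183333}{27760} = \left(\left(-40\right) \left(-462\right) + 11634\right) \frac{27183333}{27760} = \left(18480 + 11634\right) \frac{27183333}{27760} = 30114 \cdot \frac{27183333}{27760} = \frac{409299444981}{13880}$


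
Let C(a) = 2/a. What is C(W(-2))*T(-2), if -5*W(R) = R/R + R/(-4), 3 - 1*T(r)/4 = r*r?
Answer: 80/3 ≈ 26.667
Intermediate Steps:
T(r) = 12 - 4*r**2 (T(r) = 12 - 4*r*r = 12 - 4*r**2)
W(R) = -1/5 + R/20 (W(R) = -(R/R + R/(-4))/5 = -(1 + R*(-1/4))/5 = -(1 - R/4)/5 = -1/5 + R/20)
C(W(-2))*T(-2) = (2/(-1/5 + (1/20)*(-2)))*(12 - 4*(-2)**2) = (2/(-1/5 - 1/10))*(12 - 4*4) = (2/(-3/10))*(12 - 16) = (2*(-10/3))*(-4) = -20/3*(-4) = 80/3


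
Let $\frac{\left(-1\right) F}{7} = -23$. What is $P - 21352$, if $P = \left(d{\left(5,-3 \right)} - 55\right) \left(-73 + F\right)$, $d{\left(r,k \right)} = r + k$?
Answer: $-26016$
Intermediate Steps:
$F = 161$ ($F = \left(-7\right) \left(-23\right) = 161$)
$d{\left(r,k \right)} = k + r$
$P = -4664$ ($P = \left(\left(-3 + 5\right) - 55\right) \left(-73 + 161\right) = \left(2 - 55\right) 88 = \left(-53\right) 88 = -4664$)
$P - 21352 = -4664 - 21352 = -26016$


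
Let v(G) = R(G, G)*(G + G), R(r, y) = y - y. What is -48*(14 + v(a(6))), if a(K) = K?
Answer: -672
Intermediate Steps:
R(r, y) = 0
v(G) = 0 (v(G) = 0*(G + G) = 0*(2*G) = 0)
-48*(14 + v(a(6))) = -48*(14 + 0) = -48*14 = -672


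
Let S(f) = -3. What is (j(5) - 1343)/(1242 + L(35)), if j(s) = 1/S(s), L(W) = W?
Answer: -4030/3831 ≈ -1.0519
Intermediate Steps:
j(s) = -1/3 (j(s) = 1/(-3) = -1/3)
(j(5) - 1343)/(1242 + L(35)) = (-1/3 - 1343)/(1242 + 35) = -4030/3/1277 = -4030/3*1/1277 = -4030/3831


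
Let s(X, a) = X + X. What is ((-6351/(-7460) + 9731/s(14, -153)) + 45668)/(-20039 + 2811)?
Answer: -600743933/224911540 ≈ -2.6710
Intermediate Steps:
s(X, a) = 2*X
((-6351/(-7460) + 9731/s(14, -153)) + 45668)/(-20039 + 2811) = ((-6351/(-7460) + 9731/((2*14))) + 45668)/(-20039 + 2811) = ((-6351*(-1/7460) + 9731/28) + 45668)/(-17228) = ((6351/7460 + 9731*(1/28)) + 45668)*(-1/17228) = ((6351/7460 + 9731/28) + 45668)*(-1/17228) = (4548193/13055 + 45668)*(-1/17228) = (600743933/13055)*(-1/17228) = -600743933/224911540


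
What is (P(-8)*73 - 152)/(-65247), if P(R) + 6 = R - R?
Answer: 590/65247 ≈ 0.0090426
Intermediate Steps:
P(R) = -6 (P(R) = -6 + (R - R) = -6 + 0 = -6)
(P(-8)*73 - 152)/(-65247) = (-6*73 - 152)/(-65247) = (-438 - 152)*(-1/65247) = -590*(-1/65247) = 590/65247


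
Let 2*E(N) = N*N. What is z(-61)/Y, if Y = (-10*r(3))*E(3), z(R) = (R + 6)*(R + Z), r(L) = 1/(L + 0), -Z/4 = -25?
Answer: 143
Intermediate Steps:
Z = 100 (Z = -4*(-25) = 100)
E(N) = N²/2 (E(N) = (N*N)/2 = N²/2)
r(L) = 1/L
z(R) = (6 + R)*(100 + R) (z(R) = (R + 6)*(R + 100) = (6 + R)*(100 + R))
Y = -15 (Y = (-10/3)*((½)*3²) = (-10*⅓)*((½)*9) = -10/3*9/2 = -15)
z(-61)/Y = (600 + (-61)² + 106*(-61))/(-15) = (600 + 3721 - 6466)*(-1/15) = -2145*(-1/15) = 143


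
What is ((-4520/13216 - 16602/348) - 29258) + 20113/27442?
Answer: -19263722507909/657345668 ≈ -29305.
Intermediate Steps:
((-4520/13216 - 16602/348) - 29258) + 20113/27442 = ((-4520*1/13216 - 16602*1/348) - 29258) + 20113*(1/27442) = ((-565/1652 - 2767/58) - 29258) + 20113/27442 = (-2301927/47908 - 29258) + 20113/27442 = -1403994191/47908 + 20113/27442 = -19263722507909/657345668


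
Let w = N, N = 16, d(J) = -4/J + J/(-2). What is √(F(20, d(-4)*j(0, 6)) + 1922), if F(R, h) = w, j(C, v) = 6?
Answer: √1938 ≈ 44.023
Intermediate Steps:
d(J) = -4/J - J/2 (d(J) = -4/J + J*(-½) = -4/J - J/2)
w = 16
F(R, h) = 16
√(F(20, d(-4)*j(0, 6)) + 1922) = √(16 + 1922) = √1938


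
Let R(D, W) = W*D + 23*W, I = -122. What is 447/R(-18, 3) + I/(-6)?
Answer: 752/15 ≈ 50.133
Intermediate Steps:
R(D, W) = 23*W + D*W (R(D, W) = D*W + 23*W = 23*W + D*W)
447/R(-18, 3) + I/(-6) = 447/((3*(23 - 18))) - 122/(-6) = 447/((3*5)) - 122*(-⅙) = 447/15 + 61/3 = 447*(1/15) + 61/3 = 149/5 + 61/3 = 752/15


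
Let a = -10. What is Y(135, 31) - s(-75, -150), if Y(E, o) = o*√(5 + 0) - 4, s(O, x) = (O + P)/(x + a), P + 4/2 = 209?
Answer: -127/40 + 31*√5 ≈ 66.143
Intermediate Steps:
P = 207 (P = -2 + 209 = 207)
s(O, x) = (207 + O)/(-10 + x) (s(O, x) = (O + 207)/(x - 10) = (207 + O)/(-10 + x))
Y(E, o) = -4 + o*√5 (Y(E, o) = o*√5 - 4 = -4 + o*√5)
Y(135, 31) - s(-75, -150) = (-4 + 31*√5) - (207 - 75)/(-10 - 150) = (-4 + 31*√5) - 132/(-160) = (-4 + 31*√5) - (-1)*132/160 = (-4 + 31*√5) - 1*(-33/40) = (-4 + 31*√5) + 33/40 = -127/40 + 31*√5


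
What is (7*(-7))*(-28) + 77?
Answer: 1449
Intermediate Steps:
(7*(-7))*(-28) + 77 = -49*(-28) + 77 = 1372 + 77 = 1449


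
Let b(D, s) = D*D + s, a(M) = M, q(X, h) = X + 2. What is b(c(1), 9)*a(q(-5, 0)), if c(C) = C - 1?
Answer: -27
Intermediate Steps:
q(X, h) = 2 + X
c(C) = -1 + C
b(D, s) = s + D**2 (b(D, s) = D**2 + s = s + D**2)
b(c(1), 9)*a(q(-5, 0)) = (9 + (-1 + 1)**2)*(2 - 5) = (9 + 0**2)*(-3) = (9 + 0)*(-3) = 9*(-3) = -27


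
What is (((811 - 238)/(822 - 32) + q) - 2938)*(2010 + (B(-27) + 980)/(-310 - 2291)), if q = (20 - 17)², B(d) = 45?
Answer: -2418355559789/410958 ≈ -5.8847e+6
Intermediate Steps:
q = 9 (q = 3² = 9)
(((811 - 238)/(822 - 32) + q) - 2938)*(2010 + (B(-27) + 980)/(-310 - 2291)) = (((811 - 238)/(822 - 32) + 9) - 2938)*(2010 + (45 + 980)/(-310 - 2291)) = ((573/790 + 9) - 2938)*(2010 + 1025/(-2601)) = ((573*(1/790) + 9) - 2938)*(2010 + 1025*(-1/2601)) = ((573/790 + 9) - 2938)*(2010 - 1025/2601) = (7683/790 - 2938)*(5226985/2601) = -2313337/790*5226985/2601 = -2418355559789/410958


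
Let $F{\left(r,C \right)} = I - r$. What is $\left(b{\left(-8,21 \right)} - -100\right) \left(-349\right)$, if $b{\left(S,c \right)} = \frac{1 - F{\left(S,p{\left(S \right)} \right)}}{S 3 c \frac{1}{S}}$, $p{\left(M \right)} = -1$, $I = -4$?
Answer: $- \frac{732551}{21} \approx -34883.0$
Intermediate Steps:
$F{\left(r,C \right)} = -4 - r$
$b{\left(S,c \right)} = \frac{5 + S}{3 c}$ ($b{\left(S,c \right)} = \frac{1 - \left(-4 - S\right)}{S 3 c \frac{1}{S}} = \frac{1 + \left(4 + S\right)}{3 S c \frac{1}{S}} = \frac{5 + S}{3 S c \frac{1}{S}} = \frac{5 + S}{3 c}$)
$\left(b{\left(-8,21 \right)} - -100\right) \left(-349\right) = \left(\frac{5 - 8}{3 \cdot 21} - -100\right) \left(-349\right) = \left(\frac{1}{3} \cdot \frac{1}{21} \left(-3\right) + 100\right) \left(-349\right) = \left(- \frac{1}{21} + 100\right) \left(-349\right) = \frac{2099}{21} \left(-349\right) = - \frac{732551}{21}$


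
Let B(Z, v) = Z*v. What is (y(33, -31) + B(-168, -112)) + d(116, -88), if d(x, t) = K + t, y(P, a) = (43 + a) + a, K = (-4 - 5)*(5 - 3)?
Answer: 18691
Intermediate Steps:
K = -18 (K = -9*2 = -18)
y(P, a) = 43 + 2*a
d(x, t) = -18 + t
(y(33, -31) + B(-168, -112)) + d(116, -88) = ((43 + 2*(-31)) - 168*(-112)) + (-18 - 88) = ((43 - 62) + 18816) - 106 = (-19 + 18816) - 106 = 18797 - 106 = 18691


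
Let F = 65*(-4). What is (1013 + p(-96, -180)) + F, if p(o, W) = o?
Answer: 657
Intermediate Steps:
F = -260
(1013 + p(-96, -180)) + F = (1013 - 96) - 260 = 917 - 260 = 657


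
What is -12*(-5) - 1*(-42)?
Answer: 102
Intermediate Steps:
-12*(-5) - 1*(-42) = 60 + 42 = 102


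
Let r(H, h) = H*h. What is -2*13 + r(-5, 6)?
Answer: -56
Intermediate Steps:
-2*13 + r(-5, 6) = -2*13 - 5*6 = -26 - 30 = -56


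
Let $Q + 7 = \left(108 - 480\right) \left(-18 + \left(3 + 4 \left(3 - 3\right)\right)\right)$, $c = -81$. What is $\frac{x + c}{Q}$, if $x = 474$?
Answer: $\frac{393}{5573} \approx 0.070519$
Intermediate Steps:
$Q = 5573$ ($Q = -7 + \left(108 - 480\right) \left(-18 + \left(3 + 4 \left(3 - 3\right)\right)\right) = -7 - 372 \left(-18 + \left(3 + 4 \left(3 - 3\right)\right)\right) = -7 - 372 \left(-18 + \left(3 + 4 \cdot 0\right)\right) = -7 - 372 \left(-18 + \left(3 + 0\right)\right) = -7 - 372 \left(-18 + 3\right) = -7 - -5580 = -7 + 5580 = 5573$)
$\frac{x + c}{Q} = \frac{474 - 81}{5573} = 393 \cdot \frac{1}{5573} = \frac{393}{5573}$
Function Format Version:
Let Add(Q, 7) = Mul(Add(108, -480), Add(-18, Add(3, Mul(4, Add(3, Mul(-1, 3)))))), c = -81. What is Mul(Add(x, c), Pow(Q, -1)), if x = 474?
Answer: Rational(393, 5573) ≈ 0.070519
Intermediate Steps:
Q = 5573 (Q = Add(-7, Mul(Add(108, -480), Add(-18, Add(3, Mul(4, Add(3, Mul(-1, 3))))))) = Add(-7, Mul(-372, Add(-18, Add(3, Mul(4, Add(3, -3)))))) = Add(-7, Mul(-372, Add(-18, Add(3, Mul(4, 0))))) = Add(-7, Mul(-372, Add(-18, Add(3, 0)))) = Add(-7, Mul(-372, Add(-18, 3))) = Add(-7, Mul(-372, -15)) = Add(-7, 5580) = 5573)
Mul(Add(x, c), Pow(Q, -1)) = Mul(Add(474, -81), Pow(5573, -1)) = Mul(393, Rational(1, 5573)) = Rational(393, 5573)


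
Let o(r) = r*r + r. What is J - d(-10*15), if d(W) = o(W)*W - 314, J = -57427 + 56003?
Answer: 3351390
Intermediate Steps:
o(r) = r + r**2 (o(r) = r**2 + r = r + r**2)
J = -1424
d(W) = -314 + W**2*(1 + W) (d(W) = (W*(1 + W))*W - 314 = W**2*(1 + W) - 314 = -314 + W**2*(1 + W))
J - d(-10*15) = -1424 - (-314 + (-10*15)**2*(1 - 10*15)) = -1424 - (-314 + (-150)**2*(1 - 150)) = -1424 - (-314 + 22500*(-149)) = -1424 - (-314 - 3352500) = -1424 - 1*(-3352814) = -1424 + 3352814 = 3351390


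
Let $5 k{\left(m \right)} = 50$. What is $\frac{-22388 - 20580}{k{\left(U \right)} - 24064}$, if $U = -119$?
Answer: $\frac{21484}{12027} \approx 1.7863$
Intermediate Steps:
$k{\left(m \right)} = 10$ ($k{\left(m \right)} = \frac{1}{5} \cdot 50 = 10$)
$\frac{-22388 - 20580}{k{\left(U \right)} - 24064} = \frac{-22388 - 20580}{10 - 24064} = - \frac{42968}{-24054} = \left(-42968\right) \left(- \frac{1}{24054}\right) = \frac{21484}{12027}$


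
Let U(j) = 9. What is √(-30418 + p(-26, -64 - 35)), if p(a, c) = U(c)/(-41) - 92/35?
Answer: I*√62643370895/1435 ≈ 174.42*I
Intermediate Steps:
p(a, c) = -4087/1435 (p(a, c) = 9/(-41) - 92/35 = 9*(-1/41) - 92*1/35 = -9/41 - 92/35 = -4087/1435)
√(-30418 + p(-26, -64 - 35)) = √(-30418 - 4087/1435) = √(-43653917/1435) = I*√62643370895/1435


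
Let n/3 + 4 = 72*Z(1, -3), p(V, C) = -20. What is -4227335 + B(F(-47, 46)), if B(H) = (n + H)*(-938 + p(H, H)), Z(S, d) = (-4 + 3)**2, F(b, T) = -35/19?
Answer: -83999043/19 ≈ -4.4210e+6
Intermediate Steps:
F(b, T) = -35/19 (F(b, T) = -35*1/19 = -35/19)
Z(S, d) = 1 (Z(S, d) = (-1)**2 = 1)
n = 204 (n = -12 + 3*(72*1) = -12 + 3*72 = -12 + 216 = 204)
B(H) = -195432 - 958*H (B(H) = (204 + H)*(-938 - 20) = (204 + H)*(-958) = -195432 - 958*H)
-4227335 + B(F(-47, 46)) = -4227335 + (-195432 - 958*(-35/19)) = -4227335 + (-195432 + 33530/19) = -4227335 - 3679678/19 = -83999043/19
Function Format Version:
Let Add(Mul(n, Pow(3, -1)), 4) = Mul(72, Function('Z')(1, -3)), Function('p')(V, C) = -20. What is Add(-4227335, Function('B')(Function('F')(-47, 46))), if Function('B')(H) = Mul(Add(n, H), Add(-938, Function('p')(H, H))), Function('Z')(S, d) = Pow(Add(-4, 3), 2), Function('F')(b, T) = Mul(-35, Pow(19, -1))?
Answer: Rational(-83999043, 19) ≈ -4.4210e+6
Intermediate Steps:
Function('F')(b, T) = Rational(-35, 19) (Function('F')(b, T) = Mul(-35, Rational(1, 19)) = Rational(-35, 19))
Function('Z')(S, d) = 1 (Function('Z')(S, d) = Pow(-1, 2) = 1)
n = 204 (n = Add(-12, Mul(3, Mul(72, 1))) = Add(-12, Mul(3, 72)) = Add(-12, 216) = 204)
Function('B')(H) = Add(-195432, Mul(-958, H)) (Function('B')(H) = Mul(Add(204, H), Add(-938, -20)) = Mul(Add(204, H), -958) = Add(-195432, Mul(-958, H)))
Add(-4227335, Function('B')(Function('F')(-47, 46))) = Add(-4227335, Add(-195432, Mul(-958, Rational(-35, 19)))) = Add(-4227335, Add(-195432, Rational(33530, 19))) = Add(-4227335, Rational(-3679678, 19)) = Rational(-83999043, 19)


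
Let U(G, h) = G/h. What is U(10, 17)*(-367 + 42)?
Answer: -3250/17 ≈ -191.18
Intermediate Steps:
U(10, 17)*(-367 + 42) = (10/17)*(-367 + 42) = (10*(1/17))*(-325) = (10/17)*(-325) = -3250/17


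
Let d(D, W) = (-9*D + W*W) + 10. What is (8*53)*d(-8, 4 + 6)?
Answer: 77168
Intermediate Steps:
d(D, W) = 10 + W² - 9*D (d(D, W) = (-9*D + W²) + 10 = (W² - 9*D) + 10 = 10 + W² - 9*D)
(8*53)*d(-8, 4 + 6) = (8*53)*(10 + (4 + 6)² - 9*(-8)) = 424*(10 + 10² + 72) = 424*(10 + 100 + 72) = 424*182 = 77168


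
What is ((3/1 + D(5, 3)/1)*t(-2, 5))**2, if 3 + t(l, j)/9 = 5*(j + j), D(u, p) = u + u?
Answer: 30239001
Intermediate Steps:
D(u, p) = 2*u
t(l, j) = -27 + 90*j (t(l, j) = -27 + 9*(5*(j + j)) = -27 + 9*(5*(2*j)) = -27 + 9*(10*j) = -27 + 90*j)
((3/1 + D(5, 3)/1)*t(-2, 5))**2 = ((3/1 + (2*5)/1)*(-27 + 90*5))**2 = ((3*1 + 10*1)*(-27 + 450))**2 = ((3 + 10)*423)**2 = (13*423)**2 = 5499**2 = 30239001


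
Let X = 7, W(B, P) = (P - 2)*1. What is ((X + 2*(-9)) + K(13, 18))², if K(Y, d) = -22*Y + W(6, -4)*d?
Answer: 164025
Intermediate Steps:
W(B, P) = -2 + P (W(B, P) = (-2 + P)*1 = -2 + P)
K(Y, d) = -22*Y - 6*d (K(Y, d) = -22*Y + (-2 - 4)*d = -22*Y - 6*d)
((X + 2*(-9)) + K(13, 18))² = ((7 + 2*(-9)) + (-22*13 - 6*18))² = ((7 - 18) + (-286 - 108))² = (-11 - 394)² = (-405)² = 164025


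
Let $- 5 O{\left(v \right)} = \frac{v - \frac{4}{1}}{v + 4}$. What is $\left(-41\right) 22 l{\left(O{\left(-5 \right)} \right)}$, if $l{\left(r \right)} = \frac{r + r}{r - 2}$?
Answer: $- \frac{16236}{19} \approx -854.53$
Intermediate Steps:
$O{\left(v \right)} = - \frac{-4 + v}{5 \left(4 + v\right)}$ ($O{\left(v \right)} = - \frac{\left(v - \frac{4}{1}\right) \frac{1}{v + 4}}{5} = - \frac{\left(v - 4\right) \frac{1}{4 + v}}{5} = - \frac{\left(-4 + v\right) \frac{1}{4 + v}}{5} = - \frac{\frac{1}{4 + v} \left(-4 + v\right)}{5} = - \frac{-4 + v}{5 \left(4 + v\right)}$)
$l{\left(r \right)} = \frac{2 r}{-2 + r}$
$\left(-41\right) 22 l{\left(O{\left(-5 \right)} \right)} = \left(-41\right) 22 \frac{2 \frac{4 - -5}{5 \left(4 - 5\right)}}{-2 + \frac{4 - -5}{5 \left(4 - 5\right)}} = - 902 \frac{2 \frac{4 + 5}{5 \left(-1\right)}}{-2 + \frac{4 + 5}{5 \left(-1\right)}} = - 902 \frac{2 \cdot \frac{1}{5} \left(-1\right) 9}{-2 + \frac{1}{5} \left(-1\right) 9} = - 902 \cdot 2 \left(- \frac{9}{5}\right) \frac{1}{-2 - \frac{9}{5}} = - 902 \cdot 2 \left(- \frac{9}{5}\right) \frac{1}{- \frac{19}{5}} = - 902 \cdot 2 \left(- \frac{9}{5}\right) \left(- \frac{5}{19}\right) = \left(-902\right) \frac{18}{19} = - \frac{16236}{19}$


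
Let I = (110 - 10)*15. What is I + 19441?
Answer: 20941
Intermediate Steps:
I = 1500 (I = 100*15 = 1500)
I + 19441 = 1500 + 19441 = 20941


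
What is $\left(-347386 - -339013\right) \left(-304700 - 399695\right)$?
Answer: $5897899335$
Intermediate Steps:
$\left(-347386 - -339013\right) \left(-304700 - 399695\right) = \left(-347386 + 339013\right) \left(-704395\right) = \left(-8373\right) \left(-704395\right) = 5897899335$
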